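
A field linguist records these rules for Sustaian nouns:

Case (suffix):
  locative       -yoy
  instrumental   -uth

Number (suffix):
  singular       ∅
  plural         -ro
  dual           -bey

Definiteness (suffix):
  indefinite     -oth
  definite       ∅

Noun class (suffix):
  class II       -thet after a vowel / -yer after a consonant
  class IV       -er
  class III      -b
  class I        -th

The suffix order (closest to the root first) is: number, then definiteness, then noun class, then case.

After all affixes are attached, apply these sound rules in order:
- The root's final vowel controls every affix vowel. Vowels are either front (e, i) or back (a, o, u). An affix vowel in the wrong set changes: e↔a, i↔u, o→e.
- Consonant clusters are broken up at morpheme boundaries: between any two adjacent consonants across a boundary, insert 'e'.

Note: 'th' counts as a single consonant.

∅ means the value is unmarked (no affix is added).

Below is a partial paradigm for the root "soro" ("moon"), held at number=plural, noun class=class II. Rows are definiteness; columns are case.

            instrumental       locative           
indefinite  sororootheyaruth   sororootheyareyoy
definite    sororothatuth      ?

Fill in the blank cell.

sororothateyoy

Attach number plural -ro → sororo.
definiteness = definite: zero marking, form stays sororo.
Attach noun class class II -thet (after vowel 'o') → sororothet.
Attach case locative -yoy → sororothetyoy.
Apply vowel harmony: sororothetyoy → sororothatyoy.
Apply epenthesis: sororothatyoy → sororothateyoy.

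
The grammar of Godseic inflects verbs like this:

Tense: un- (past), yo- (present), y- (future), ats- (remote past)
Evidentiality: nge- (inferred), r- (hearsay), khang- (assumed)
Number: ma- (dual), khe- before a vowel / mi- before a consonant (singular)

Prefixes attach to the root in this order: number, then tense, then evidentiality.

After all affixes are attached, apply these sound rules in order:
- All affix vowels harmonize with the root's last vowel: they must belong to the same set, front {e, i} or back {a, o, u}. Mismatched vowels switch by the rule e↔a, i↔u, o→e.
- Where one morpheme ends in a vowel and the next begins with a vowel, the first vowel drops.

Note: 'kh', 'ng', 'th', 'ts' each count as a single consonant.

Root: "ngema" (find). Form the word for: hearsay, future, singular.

rymungema

Attach number singular mi- (before consonant 'ng') → mingema.
Attach tense future y- → ymingema.
Attach evidentiality hearsay r- → rymingema.
Apply vowel harmony: rymingema → rymungema.
Vowel deletion: no change.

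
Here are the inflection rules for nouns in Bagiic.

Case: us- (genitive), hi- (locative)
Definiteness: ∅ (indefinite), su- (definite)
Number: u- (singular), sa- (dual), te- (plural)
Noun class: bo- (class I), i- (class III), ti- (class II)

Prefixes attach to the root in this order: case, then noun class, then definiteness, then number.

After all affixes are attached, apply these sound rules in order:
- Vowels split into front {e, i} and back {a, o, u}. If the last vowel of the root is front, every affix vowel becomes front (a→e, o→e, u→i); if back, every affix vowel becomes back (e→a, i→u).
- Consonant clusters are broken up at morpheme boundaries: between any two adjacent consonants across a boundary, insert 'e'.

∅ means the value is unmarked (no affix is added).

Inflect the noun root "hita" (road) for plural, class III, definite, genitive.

Attach case genitive us- → ushita.
Attach noun class class III i- → iushita.
Attach definiteness definite su- → suiushita.
Attach number plural te- → tesuiushita.
Apply vowel harmony: tesuiushita → tasuuushita.
Apply epenthesis: tasuuushita → tasuuusehita.

tasuuusehita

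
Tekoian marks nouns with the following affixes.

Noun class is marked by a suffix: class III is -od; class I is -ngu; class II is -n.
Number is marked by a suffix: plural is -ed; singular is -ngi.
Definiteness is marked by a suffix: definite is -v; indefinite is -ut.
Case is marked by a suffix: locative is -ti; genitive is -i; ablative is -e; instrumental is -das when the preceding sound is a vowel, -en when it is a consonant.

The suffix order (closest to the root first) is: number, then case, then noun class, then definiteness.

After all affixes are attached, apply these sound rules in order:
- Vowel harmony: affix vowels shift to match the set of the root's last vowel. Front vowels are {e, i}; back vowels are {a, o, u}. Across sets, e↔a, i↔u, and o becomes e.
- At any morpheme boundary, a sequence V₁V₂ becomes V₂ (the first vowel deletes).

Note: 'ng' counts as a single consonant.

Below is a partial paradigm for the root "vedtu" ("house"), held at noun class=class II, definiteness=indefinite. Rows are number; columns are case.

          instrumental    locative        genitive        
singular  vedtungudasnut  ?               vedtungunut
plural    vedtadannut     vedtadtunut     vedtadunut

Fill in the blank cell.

vedtungutunut

Attach number singular -ngi → vedtungi.
Attach case locative -ti → vedtungiti.
Attach noun class class II -n → vedtungitin.
Attach definiteness indefinite -ut → vedtungitinut.
Apply vowel harmony: vedtungitinut → vedtungutunut.
Vowel deletion: no change.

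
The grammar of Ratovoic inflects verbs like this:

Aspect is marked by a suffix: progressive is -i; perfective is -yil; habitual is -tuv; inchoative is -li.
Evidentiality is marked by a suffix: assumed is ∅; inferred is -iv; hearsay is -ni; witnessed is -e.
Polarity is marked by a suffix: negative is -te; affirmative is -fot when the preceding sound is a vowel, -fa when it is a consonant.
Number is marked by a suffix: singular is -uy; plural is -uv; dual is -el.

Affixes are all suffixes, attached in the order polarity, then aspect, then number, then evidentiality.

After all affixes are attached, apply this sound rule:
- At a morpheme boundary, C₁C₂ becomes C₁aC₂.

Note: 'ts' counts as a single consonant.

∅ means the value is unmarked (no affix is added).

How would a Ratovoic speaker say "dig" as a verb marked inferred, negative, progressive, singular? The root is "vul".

Attach polarity negative -te → vulte.
Attach aspect progressive -i → vultei.
Attach number singular -uy → vulteiuy.
Attach evidentiality inferred -iv → vulteiuyiv.
Apply epenthesis: vulteiuyiv → vulateiuyiv.

vulateiuyiv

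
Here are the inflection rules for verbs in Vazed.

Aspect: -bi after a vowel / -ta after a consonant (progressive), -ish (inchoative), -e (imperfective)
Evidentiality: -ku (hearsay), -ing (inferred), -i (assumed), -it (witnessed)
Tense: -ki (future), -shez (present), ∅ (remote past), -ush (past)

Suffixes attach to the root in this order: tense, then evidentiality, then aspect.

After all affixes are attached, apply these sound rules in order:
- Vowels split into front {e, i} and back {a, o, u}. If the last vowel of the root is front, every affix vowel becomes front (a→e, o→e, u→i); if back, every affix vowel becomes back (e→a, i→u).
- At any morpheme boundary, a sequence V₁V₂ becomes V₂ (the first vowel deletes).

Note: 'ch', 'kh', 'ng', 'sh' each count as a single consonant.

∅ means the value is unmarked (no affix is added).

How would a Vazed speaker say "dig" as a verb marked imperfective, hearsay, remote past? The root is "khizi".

tense = remote past: zero marking, form stays khizi.
Attach evidentiality hearsay -ku → khiziku.
Attach aspect imperfective -e → khizikue.
Apply vowel harmony: khizikue → khizikie.
Apply vowel deletion: khizikie → khizike.

khizike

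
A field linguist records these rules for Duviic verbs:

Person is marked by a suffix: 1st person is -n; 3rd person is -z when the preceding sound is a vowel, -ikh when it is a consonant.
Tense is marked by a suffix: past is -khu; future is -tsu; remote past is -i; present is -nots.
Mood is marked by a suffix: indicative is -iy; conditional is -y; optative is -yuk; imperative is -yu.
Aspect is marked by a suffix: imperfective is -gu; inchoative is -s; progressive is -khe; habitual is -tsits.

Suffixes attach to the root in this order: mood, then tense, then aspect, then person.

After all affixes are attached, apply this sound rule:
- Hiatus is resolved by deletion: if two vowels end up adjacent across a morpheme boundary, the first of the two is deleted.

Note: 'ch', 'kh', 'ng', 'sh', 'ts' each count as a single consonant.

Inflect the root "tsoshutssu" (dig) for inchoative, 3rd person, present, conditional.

tsoshutssuynotssikh

Attach mood conditional -y → tsoshutssuy.
Attach tense present -nots → tsoshutssuynots.
Attach aspect inchoative -s → tsoshutssuynotss.
Attach person 3rd person -ikh (after consonant 's') → tsoshutssuynotssikh.
Vowel deletion: no change.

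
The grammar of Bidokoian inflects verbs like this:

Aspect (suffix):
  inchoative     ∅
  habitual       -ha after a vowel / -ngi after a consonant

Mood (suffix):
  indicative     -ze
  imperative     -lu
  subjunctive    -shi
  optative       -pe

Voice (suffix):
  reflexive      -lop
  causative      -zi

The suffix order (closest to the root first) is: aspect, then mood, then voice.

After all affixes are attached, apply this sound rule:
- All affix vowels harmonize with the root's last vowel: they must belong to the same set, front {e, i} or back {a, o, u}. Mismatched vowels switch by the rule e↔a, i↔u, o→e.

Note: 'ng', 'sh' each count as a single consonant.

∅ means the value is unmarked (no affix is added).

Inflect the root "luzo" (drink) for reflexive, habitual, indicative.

luzohazalop

Attach aspect habitual -ha (after vowel 'o') → luzoha.
Attach mood indicative -ze → luzohaze.
Attach voice reflexive -lop → luzohazelop.
Apply vowel harmony: luzohazelop → luzohazalop.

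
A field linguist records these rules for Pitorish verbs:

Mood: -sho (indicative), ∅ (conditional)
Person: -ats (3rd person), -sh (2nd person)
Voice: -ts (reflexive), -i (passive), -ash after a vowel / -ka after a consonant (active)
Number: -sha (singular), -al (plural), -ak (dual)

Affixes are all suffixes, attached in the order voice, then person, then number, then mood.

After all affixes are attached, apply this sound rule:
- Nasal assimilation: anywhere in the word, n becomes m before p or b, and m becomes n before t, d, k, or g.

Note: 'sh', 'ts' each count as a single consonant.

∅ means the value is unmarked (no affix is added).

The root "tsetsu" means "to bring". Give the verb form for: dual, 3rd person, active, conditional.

Attach voice active -ash (after vowel 'u') → tsetsuash.
Attach person 3rd person -ats → tsetsuashats.
Attach number dual -ak → tsetsuashatsak.
mood = conditional: zero marking, form stays tsetsuashatsak.
Nasal assimilation: no change.

tsetsuashatsak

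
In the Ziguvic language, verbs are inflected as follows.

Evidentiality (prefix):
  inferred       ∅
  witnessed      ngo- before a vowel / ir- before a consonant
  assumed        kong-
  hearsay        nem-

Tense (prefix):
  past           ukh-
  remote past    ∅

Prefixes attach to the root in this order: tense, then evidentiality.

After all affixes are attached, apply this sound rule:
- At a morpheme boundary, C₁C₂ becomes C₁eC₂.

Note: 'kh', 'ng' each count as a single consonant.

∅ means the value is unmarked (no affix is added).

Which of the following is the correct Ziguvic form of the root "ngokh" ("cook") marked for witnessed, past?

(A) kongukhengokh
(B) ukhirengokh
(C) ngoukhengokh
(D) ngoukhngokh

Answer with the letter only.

Attach tense past ukh- → ukhngokh.
Attach evidentiality witnessed ngo- (before vowel 'u') → ngoukhngokh.
Apply epenthesis: ngoukhngokh → ngoukhengokh.
So the correct form is ngoukhengokh, option (C).
(B) ukhirengokh is wrong: it has the affixes in the wrong order.
(D) ngoukhngokh is wrong: it fails to apply the sound rule(s).
(A) kongukhengokh is wrong: it uses assumed instead of witnessed for evidentiality.

C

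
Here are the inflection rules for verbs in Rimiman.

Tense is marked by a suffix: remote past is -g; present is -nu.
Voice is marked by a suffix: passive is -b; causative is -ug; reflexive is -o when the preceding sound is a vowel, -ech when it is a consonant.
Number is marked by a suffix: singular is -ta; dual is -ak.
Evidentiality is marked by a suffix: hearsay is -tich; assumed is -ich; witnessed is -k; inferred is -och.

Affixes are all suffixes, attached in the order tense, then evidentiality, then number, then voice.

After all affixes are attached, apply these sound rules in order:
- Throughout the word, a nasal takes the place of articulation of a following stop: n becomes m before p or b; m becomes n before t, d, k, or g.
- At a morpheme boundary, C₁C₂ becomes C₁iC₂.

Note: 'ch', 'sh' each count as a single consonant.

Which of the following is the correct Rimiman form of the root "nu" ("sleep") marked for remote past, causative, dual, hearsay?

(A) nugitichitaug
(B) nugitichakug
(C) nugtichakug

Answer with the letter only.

Attach tense remote past -g → nug.
Attach evidentiality hearsay -tich → nugtich.
Attach number dual -ak → nugtichak.
Attach voice causative -ug → nugtichakug.
Nasal assimilation: no change.
Apply epenthesis: nugtichakug → nugitichakug.
So the correct form is nugitichakug, option (B).
(C) nugtichakug is wrong: it fails to apply the sound rule(s).
(A) nugitichitaug is wrong: it uses singular instead of dual for number.

B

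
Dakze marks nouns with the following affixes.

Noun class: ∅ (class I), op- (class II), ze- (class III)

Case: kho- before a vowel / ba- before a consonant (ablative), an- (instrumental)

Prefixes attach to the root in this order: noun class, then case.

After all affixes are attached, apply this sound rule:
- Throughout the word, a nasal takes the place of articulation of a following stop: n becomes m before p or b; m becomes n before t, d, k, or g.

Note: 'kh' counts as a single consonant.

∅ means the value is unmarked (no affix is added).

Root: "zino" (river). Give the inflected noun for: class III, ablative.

bazezino

Attach noun class class III ze- → zezino.
Attach case ablative ba- (before consonant 'z') → bazezino.
Nasal assimilation: no change.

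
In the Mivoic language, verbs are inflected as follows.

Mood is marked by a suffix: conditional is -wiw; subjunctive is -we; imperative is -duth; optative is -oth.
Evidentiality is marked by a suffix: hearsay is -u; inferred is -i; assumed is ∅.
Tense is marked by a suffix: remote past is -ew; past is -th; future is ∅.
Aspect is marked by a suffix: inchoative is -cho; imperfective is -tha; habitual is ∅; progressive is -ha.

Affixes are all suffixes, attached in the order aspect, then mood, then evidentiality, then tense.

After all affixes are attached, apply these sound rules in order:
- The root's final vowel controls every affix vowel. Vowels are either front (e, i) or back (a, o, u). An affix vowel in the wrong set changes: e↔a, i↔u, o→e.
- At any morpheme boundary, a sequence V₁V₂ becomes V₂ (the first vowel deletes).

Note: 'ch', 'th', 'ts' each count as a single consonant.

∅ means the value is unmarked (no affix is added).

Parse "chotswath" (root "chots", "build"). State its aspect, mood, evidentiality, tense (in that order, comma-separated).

Segment: chots-we-th.
aspect: ∅ → habitual.
mood: -we → subjunctive.
evidentiality: ∅ → assumed.
tense: -th → past.

habitual, subjunctive, assumed, past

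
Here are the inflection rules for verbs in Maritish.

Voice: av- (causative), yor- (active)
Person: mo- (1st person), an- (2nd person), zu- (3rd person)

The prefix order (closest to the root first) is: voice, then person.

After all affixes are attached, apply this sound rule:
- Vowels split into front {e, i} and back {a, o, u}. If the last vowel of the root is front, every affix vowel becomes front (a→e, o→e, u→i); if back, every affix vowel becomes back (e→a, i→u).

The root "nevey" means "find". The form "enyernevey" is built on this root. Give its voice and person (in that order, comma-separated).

Segment: an-yor-nevey.
voice: yor- → active.
person: an- → 2nd person.

active, 2nd person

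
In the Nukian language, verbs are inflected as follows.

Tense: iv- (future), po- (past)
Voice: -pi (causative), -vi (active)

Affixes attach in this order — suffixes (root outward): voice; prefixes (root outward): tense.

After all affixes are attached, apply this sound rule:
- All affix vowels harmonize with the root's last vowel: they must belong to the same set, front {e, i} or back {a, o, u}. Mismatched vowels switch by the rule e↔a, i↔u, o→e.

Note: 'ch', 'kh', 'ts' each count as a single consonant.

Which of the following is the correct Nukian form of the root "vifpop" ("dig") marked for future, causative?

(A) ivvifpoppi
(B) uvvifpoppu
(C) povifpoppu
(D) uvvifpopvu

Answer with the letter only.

Attach tense future iv- → ivvifpop.
Attach voice causative -pi → ivvifpoppi.
Apply vowel harmony: ivvifpoppi → uvvifpoppu.
So the correct form is uvvifpoppu, option (B).
(C) povifpoppu is wrong: it uses past instead of future for tense.
(D) uvvifpopvu is wrong: it uses active instead of causative for voice.
(A) ivvifpoppi is wrong: it fails to apply the sound rule(s).

B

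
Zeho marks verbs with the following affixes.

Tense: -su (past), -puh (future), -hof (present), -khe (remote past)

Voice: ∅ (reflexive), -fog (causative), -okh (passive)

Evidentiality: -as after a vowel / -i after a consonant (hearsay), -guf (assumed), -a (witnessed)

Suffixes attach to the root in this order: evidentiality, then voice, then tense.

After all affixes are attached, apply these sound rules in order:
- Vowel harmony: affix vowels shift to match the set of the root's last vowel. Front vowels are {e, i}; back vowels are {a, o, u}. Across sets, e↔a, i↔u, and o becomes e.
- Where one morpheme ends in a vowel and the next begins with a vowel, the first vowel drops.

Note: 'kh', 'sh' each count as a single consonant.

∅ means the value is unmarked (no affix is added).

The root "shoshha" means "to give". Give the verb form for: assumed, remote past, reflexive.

shoshhagufkha

Attach evidentiality assumed -guf → shoshhaguf.
voice = reflexive: zero marking, form stays shoshhaguf.
Attach tense remote past -khe → shoshhagufkhe.
Apply vowel harmony: shoshhagufkhe → shoshhagufkha.
Vowel deletion: no change.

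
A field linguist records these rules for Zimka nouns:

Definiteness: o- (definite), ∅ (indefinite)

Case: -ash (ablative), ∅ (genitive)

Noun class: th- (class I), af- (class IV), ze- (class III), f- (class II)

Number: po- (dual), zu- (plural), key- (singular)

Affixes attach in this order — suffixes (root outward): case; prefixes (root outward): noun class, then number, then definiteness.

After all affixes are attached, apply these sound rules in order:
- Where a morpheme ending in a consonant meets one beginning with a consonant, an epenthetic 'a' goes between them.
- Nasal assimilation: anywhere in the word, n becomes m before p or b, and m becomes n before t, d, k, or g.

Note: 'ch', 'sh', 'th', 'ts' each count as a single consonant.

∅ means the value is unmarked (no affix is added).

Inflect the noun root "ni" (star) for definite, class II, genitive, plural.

ozufani

Attach noun class class II f- → fni.
Attach number plural zu- → zufni.
Attach definiteness definite o- → ozufni.
case = genitive: zero marking, form stays ozufni.
Apply epenthesis: ozufni → ozufani.
Nasal assimilation: no change.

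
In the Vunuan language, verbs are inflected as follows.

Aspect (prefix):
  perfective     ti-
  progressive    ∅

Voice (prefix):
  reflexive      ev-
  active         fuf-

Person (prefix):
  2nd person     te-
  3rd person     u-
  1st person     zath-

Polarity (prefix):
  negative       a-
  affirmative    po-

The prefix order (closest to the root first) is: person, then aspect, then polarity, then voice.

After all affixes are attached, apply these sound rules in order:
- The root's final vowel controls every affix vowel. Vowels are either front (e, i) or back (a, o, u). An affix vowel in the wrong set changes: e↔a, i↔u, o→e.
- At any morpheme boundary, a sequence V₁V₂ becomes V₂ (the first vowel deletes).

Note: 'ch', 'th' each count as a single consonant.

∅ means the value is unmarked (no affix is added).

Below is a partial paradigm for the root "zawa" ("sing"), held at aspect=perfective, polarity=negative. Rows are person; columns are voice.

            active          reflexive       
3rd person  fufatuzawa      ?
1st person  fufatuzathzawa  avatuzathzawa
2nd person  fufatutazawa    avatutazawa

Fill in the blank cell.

Attach person 3rd person u- → uzawa.
Attach aspect perfective ti- → tiuzawa.
Attach polarity negative a- → atiuzawa.
Attach voice reflexive ev- → evatiuzawa.
Apply vowel harmony: evatiuzawa → avatuuzawa.
Apply vowel deletion: avatuuzawa → avatuzawa.

avatuzawa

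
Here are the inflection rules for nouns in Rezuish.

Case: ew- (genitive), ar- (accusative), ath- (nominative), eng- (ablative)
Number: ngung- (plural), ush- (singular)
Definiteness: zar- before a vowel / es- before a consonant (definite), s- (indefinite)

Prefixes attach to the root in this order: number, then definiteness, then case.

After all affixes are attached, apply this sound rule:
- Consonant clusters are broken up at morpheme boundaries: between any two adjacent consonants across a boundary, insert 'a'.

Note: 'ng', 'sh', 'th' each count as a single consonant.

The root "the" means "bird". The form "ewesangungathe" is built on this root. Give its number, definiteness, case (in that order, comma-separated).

Segment: ew-es-ngung-the.
number: ngung- → plural.
definiteness: zar/es- → definite.
case: ew- → genitive.

plural, definite, genitive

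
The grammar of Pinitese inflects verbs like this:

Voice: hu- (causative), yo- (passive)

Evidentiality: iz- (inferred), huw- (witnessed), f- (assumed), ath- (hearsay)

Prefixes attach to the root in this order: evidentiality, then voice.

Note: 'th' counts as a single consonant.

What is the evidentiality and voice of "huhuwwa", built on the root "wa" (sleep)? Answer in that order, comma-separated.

Segment: hu-huw-wa.
evidentiality: huw- → witnessed.
voice: hu- → causative.

witnessed, causative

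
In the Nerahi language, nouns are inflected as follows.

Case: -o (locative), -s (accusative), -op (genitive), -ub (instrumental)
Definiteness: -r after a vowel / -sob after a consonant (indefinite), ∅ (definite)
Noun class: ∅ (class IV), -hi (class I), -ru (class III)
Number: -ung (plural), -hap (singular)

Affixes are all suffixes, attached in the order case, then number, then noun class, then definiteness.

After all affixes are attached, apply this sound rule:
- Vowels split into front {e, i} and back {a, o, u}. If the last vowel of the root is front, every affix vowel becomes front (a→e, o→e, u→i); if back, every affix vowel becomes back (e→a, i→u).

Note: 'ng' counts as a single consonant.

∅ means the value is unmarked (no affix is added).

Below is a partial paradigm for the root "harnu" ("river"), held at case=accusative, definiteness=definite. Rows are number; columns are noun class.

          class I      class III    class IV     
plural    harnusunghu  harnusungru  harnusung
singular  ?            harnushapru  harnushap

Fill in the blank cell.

harnushaphu

Attach case accusative -s → harnus.
Attach number singular -hap → harnushap.
Attach noun class class I -hi → harnushaphi.
definiteness = definite: zero marking, form stays harnushaphi.
Apply vowel harmony: harnushaphi → harnushaphu.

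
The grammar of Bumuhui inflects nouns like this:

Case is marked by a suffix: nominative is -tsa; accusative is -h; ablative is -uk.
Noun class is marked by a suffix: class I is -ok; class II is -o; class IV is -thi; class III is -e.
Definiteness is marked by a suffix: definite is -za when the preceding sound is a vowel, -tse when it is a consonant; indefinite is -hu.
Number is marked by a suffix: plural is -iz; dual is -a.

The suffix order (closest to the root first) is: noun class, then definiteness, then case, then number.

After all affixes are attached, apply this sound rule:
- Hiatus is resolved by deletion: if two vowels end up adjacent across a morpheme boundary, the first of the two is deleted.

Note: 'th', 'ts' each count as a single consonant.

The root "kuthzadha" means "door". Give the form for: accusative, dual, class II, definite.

Attach noun class class II -o → kuthzadhao.
Attach definiteness definite -za (after vowel 'o') → kuthzadhaoza.
Attach case accusative -h → kuthzadhaozah.
Attach number dual -a → kuthzadhaozaha.
Apply vowel deletion: kuthzadhaozaha → kuthzadhozaha.

kuthzadhozaha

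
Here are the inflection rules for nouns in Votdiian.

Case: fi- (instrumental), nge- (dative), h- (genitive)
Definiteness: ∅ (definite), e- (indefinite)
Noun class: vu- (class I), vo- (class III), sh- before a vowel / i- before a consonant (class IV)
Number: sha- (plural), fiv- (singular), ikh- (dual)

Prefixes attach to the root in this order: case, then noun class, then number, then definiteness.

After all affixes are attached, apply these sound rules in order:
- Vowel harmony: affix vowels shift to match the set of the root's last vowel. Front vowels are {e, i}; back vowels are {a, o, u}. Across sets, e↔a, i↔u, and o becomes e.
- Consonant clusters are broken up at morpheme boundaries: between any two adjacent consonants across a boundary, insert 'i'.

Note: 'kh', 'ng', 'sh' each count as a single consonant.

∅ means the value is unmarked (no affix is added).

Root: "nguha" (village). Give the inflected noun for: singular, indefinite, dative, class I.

Attach case dative nge- → ngenguha.
Attach noun class class I vu- → vungenguha.
Attach number singular fiv- → fivvungenguha.
Attach definiteness indefinite e- → efivvungenguha.
Apply vowel harmony: efivvungenguha → afuvvunganguha.
Apply epenthesis: afuvvunganguha → afuvivunganguha.

afuvivunganguha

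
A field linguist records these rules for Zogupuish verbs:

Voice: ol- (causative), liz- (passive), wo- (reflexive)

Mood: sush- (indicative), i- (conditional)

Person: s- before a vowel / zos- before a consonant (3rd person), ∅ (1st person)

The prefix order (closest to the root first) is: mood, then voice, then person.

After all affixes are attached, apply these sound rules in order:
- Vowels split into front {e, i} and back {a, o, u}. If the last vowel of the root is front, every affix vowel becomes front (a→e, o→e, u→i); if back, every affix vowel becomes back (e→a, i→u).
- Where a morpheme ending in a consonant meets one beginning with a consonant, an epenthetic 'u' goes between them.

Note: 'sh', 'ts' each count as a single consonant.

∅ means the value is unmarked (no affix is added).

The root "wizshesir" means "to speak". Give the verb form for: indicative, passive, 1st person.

lizusishuwizshesir

Attach mood indicative sush- → sushwizshesir.
Attach voice passive liz- → lizsushwizshesir.
person = 1st person: zero marking, form stays lizsushwizshesir.
Apply vowel harmony: lizsushwizshesir → lizsishwizshesir.
Apply epenthesis: lizsishwizshesir → lizusishuwizshesir.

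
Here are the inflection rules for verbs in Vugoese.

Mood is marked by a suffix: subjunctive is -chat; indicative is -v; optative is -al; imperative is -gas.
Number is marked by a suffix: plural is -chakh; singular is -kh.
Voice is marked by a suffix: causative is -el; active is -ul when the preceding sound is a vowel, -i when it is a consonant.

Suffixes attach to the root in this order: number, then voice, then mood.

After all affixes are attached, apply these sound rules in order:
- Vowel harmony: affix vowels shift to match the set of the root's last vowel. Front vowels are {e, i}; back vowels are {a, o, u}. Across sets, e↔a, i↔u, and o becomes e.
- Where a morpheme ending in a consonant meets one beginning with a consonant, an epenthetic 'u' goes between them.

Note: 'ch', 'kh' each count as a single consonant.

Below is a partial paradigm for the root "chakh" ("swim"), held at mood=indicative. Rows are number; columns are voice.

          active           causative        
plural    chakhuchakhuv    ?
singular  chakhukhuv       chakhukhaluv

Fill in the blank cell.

Attach number plural -chakh → chakhchakh.
Attach voice causative -el → chakhchakhel.
Attach mood indicative -v → chakhchakhelv.
Apply vowel harmony: chakhchakhelv → chakhchakhalv.
Apply epenthesis: chakhchakhalv → chakhuchakhaluv.

chakhuchakhaluv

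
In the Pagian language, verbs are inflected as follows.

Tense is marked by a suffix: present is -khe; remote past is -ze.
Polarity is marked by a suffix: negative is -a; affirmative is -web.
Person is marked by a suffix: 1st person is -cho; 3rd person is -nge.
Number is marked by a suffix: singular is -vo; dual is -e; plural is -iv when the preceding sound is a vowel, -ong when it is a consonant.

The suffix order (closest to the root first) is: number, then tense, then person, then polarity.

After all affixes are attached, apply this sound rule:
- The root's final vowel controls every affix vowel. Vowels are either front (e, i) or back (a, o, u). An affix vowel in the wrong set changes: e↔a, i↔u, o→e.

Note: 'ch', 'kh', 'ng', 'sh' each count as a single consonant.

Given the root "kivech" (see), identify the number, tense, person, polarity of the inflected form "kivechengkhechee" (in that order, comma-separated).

plural, present, 1st person, negative

Segment: kivech-ong-khe-cho-a.
number: -iv/ong → plural.
tense: -khe → present.
person: -cho → 1st person.
polarity: -a → negative.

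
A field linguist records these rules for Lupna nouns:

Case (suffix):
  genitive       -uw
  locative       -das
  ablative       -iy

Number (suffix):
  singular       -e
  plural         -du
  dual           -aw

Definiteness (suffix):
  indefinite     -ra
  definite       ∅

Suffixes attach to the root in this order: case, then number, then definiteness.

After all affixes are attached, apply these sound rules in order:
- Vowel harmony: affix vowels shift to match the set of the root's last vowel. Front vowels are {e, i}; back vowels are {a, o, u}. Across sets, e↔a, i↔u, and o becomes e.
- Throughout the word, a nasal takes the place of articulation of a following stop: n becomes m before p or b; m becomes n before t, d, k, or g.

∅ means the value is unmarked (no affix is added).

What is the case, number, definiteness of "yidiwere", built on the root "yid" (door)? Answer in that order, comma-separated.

Segment: yid-uw-e-ra.
case: -uw → genitive.
number: -e → singular.
definiteness: -ra → indefinite.

genitive, singular, indefinite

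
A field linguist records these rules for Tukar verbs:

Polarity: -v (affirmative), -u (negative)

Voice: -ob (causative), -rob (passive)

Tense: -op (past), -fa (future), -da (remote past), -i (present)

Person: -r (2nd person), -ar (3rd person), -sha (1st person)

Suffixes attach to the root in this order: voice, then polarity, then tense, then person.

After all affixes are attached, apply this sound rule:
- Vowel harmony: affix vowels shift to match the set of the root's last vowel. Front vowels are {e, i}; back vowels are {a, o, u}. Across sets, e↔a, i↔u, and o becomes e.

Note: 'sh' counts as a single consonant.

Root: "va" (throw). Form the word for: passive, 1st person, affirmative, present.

varobvusha

Attach voice passive -rob → varob.
Attach polarity affirmative -v → varobv.
Attach tense present -i → varobvi.
Attach person 1st person -sha → varobvisha.
Apply vowel harmony: varobvisha → varobvusha.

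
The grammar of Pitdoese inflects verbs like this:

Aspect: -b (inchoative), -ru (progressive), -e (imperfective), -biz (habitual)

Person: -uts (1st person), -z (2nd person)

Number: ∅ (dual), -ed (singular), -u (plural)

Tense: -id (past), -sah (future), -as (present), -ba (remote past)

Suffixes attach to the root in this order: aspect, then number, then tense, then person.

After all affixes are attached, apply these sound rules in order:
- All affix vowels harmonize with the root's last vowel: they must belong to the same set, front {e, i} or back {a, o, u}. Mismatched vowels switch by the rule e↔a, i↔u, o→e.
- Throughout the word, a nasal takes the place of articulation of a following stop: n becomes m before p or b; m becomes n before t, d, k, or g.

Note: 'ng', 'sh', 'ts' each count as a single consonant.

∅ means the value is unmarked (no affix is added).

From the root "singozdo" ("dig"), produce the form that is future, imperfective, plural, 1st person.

singozdoausahuts

Attach aspect imperfective -e → singozdoe.
Attach number plural -u → singozdoeu.
Attach tense future -sah → singozdoeusah.
Attach person 1st person -uts → singozdoeusahuts.
Apply vowel harmony: singozdoeusahuts → singozdoausahuts.
Nasal assimilation: no change.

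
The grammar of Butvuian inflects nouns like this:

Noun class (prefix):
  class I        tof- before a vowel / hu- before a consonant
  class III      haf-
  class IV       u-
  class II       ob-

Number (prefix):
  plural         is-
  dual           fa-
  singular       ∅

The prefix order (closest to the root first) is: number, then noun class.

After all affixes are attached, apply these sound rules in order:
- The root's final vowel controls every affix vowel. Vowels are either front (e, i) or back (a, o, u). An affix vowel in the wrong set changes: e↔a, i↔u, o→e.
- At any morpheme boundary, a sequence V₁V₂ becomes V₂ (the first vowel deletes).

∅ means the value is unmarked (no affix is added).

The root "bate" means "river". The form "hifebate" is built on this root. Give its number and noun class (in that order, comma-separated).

dual, class I

Segment: hu-fa-bate.
number: fa- → dual.
noun class: tof/hu- → class I.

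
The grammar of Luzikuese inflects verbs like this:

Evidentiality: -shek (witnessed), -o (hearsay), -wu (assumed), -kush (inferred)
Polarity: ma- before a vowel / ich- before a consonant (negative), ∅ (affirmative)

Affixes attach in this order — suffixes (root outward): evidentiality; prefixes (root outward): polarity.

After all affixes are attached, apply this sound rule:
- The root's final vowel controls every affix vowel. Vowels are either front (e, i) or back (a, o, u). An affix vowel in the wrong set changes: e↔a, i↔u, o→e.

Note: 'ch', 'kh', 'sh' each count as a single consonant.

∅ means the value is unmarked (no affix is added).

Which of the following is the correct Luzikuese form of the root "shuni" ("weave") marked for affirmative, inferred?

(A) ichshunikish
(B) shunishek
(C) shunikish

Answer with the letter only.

C

polarity = affirmative: zero marking, form stays shuni.
Attach evidentiality inferred -kush → shunikush.
Apply vowel harmony: shunikush → shunikish.
So the correct form is shunikish, option (C).
(B) shunishek is wrong: it uses witnessed instead of inferred for evidentiality.
(A) ichshunikish is wrong: it uses negative instead of affirmative for polarity.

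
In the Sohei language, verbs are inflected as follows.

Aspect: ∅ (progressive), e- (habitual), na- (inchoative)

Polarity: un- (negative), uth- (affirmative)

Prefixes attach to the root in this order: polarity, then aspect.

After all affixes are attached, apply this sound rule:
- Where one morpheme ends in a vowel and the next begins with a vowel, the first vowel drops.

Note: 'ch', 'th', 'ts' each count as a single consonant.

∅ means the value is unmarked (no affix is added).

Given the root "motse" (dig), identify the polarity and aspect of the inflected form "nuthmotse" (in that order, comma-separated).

affirmative, inchoative

Segment: na-uth-motse.
polarity: uth- → affirmative.
aspect: na- → inchoative.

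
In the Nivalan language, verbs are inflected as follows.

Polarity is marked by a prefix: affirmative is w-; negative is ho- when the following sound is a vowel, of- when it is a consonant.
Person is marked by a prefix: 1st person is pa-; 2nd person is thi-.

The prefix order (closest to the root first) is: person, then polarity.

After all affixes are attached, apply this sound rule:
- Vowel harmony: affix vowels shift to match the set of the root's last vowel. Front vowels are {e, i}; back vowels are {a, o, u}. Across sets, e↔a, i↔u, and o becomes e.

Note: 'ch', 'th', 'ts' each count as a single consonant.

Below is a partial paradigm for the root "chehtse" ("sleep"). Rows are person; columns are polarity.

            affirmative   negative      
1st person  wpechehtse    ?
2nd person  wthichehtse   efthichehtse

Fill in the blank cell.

Attach person 1st person pa- → pachehtse.
Attach polarity negative of- (before consonant 'p') → ofpachehtse.
Apply vowel harmony: ofpachehtse → efpechehtse.

efpechehtse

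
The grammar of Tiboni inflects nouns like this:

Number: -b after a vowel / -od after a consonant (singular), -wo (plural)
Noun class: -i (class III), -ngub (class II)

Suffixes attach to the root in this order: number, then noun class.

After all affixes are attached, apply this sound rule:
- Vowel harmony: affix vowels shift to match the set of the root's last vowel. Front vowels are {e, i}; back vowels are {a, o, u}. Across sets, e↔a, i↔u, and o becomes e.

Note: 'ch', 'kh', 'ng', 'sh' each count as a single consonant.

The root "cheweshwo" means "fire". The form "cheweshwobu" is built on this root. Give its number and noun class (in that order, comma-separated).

Segment: cheweshwo-b-i.
number: -b/od → singular.
noun class: -i → class III.

singular, class III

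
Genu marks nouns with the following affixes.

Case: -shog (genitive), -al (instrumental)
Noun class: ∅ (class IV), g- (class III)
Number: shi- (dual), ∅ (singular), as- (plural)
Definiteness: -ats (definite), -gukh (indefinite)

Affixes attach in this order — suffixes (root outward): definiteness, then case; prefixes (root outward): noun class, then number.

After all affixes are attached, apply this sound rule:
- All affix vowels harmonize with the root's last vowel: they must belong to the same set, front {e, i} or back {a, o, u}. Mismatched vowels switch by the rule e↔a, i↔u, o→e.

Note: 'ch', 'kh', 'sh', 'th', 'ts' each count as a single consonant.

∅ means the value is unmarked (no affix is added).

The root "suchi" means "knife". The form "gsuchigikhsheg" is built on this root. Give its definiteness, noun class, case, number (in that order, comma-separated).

Segment: g-suchi-gukh-shog.
definiteness: -gukh → indefinite.
noun class: g- → class III.
case: -shog → genitive.
number: ∅ → singular.

indefinite, class III, genitive, singular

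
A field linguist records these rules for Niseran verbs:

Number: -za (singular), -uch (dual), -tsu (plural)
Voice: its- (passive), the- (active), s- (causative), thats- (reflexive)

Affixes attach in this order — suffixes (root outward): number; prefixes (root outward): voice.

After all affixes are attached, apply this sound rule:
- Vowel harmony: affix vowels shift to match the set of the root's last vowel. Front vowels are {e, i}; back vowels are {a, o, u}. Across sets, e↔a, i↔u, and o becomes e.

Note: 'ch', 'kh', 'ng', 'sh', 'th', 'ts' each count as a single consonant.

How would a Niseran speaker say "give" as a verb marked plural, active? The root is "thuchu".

thathuchutsu

Attach voice active the- → thethuchu.
Attach number plural -tsu → thethuchutsu.
Apply vowel harmony: thethuchutsu → thathuchutsu.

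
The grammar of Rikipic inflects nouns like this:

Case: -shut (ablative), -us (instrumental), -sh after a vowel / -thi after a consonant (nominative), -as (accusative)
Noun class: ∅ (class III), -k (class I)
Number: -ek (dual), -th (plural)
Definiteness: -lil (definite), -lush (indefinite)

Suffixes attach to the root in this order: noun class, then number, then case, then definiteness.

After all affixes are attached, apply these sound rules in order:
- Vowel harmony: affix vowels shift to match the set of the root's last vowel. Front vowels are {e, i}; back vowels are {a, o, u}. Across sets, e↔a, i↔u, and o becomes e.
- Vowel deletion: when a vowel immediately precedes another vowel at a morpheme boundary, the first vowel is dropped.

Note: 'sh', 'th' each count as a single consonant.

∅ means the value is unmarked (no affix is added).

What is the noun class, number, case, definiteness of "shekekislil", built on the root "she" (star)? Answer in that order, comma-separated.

Segment: she-k-ek-us-lil.
noun class: -k → class I.
number: -ek → dual.
case: -us → instrumental.
definiteness: -lil → definite.

class I, dual, instrumental, definite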